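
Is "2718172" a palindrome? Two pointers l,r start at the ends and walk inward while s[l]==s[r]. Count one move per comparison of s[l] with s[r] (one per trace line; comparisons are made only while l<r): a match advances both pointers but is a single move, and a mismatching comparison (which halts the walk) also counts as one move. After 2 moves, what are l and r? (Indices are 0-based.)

l=2, r=4

[0,6] '2'=='2' → l++,r--
[1,5] '7'=='7' → l++,r--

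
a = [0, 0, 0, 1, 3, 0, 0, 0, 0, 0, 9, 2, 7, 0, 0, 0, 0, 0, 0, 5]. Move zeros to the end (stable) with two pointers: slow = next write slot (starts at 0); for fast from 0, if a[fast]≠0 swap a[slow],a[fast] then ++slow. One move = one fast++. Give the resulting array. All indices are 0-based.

[1, 3, 9, 2, 7, 5, 0, 0, 0, 0, 0, 0, 0, 0, 0, 0, 0, 0, 0, 0]

slow=0 fast=0: a[fast]=0, fast++
slow=0 fast=1: a[fast]=0, fast++
slow=0 fast=2: a[fast]=0, fast++
slow=0 fast=3: a[fast]=1≠0 swap→a[0]=1, slow++,fast++
slow=1 fast=4: a[fast]=3≠0 swap→a[1]=3, slow++,fast++
slow=2 fast=5: a[fast]=0, fast++
slow=2 fast=6: a[fast]=0, fast++
slow=2 fast=7: a[fast]=0, fast++
slow=2 fast=8: a[fast]=0, fast++
slow=2 fast=9: a[fast]=0, fast++
slow=2 fast=10: a[fast]=9≠0 swap→a[2]=9, slow++,fast++
slow=3 fast=11: a[fast]=2≠0 swap→a[3]=2, slow++,fast++
slow=4 fast=12: a[fast]=7≠0 swap→a[4]=7, slow++,fast++
slow=5 fast=13: a[fast]=0, fast++
slow=5 fast=14: a[fast]=0, fast++
slow=5 fast=15: a[fast]=0, fast++
slow=5 fast=16: a[fast]=0, fast++
slow=5 fast=17: a[fast]=0, fast++
slow=5 fast=18: a[fast]=0, fast++
slow=5 fast=19: a[fast]=5≠0 swap→a[5]=5, slow++,fast++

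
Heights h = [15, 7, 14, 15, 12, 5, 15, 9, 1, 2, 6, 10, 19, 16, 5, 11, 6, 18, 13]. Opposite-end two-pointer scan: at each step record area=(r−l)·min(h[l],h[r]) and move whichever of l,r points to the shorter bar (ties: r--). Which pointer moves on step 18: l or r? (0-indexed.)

r

[0,18] min(15,13)*18=234 best=234 * → r--
[0,17] min(15,18)*17=255 best=255 * → l++
[1,17] min(7,18)*16=112 best=255 → l++
[2,17] min(14,18)*15=210 best=255 → l++
[3,17] min(15,18)*14=210 best=255 → l++
[4,17] min(12,18)*13=156 best=255 → l++
[5,17] min(5,18)*12=60 best=255 → l++
[6,17] min(15,18)*11=165 best=255 → l++
[7,17] min(9,18)*10=90 best=255 → l++
[8,17] min(1,18)*9=9 best=255 → l++
[9,17] min(2,18)*8=16 best=255 → l++
[10,17] min(6,18)*7=42 best=255 → l++
[11,17] min(10,18)*6=60 best=255 → l++
[12,17] min(19,18)*5=90 best=255 → r--
[12,16] min(19,6)*4=24 best=255 → r--
[12,15] min(19,11)*3=33 best=255 → r--
[12,14] min(19,5)*2=10 best=255 → r--
[12,13] min(19,16)*1=16 best=255 → r--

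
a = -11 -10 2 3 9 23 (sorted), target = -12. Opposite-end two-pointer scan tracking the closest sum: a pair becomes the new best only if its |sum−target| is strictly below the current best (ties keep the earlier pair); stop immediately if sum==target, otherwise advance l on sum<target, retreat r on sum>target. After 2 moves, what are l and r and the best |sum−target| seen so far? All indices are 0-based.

l=0, r=3, best |Δ|=10

[0,5] -11+23=12 d=24 * → r--
[0,4] -11+9=-2 d=10 * → r--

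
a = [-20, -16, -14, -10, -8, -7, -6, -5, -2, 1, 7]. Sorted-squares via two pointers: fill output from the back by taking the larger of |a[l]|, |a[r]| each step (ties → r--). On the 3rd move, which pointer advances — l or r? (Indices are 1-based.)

[1,11] |-20|>|7| out[11]=400 → l++
[2,11] |-16|>|7| out[10]=256 → l++
[3,11] |-14|>|7| out[9]=196 → l++

l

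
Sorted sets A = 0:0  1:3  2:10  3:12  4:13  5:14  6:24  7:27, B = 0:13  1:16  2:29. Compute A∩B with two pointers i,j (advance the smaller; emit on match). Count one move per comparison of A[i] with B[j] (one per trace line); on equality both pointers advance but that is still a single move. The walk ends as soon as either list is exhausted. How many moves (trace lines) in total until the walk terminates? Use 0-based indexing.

[i=0,j=0] 0<13 → i++
[i=1,j=0] 3<13 → i++
[i=2,j=0] 10<13 → i++
[i=3,j=0] 12<13 → i++
[i=4,j=0] 13==13 emit → i++,j++
[i=5,j=1] 14<16 → i++
[i=6,j=1] 24>16 → j++
[i=6,j=2] 24<29 → i++
[i=7,j=2] 27<29 → i++

9 moves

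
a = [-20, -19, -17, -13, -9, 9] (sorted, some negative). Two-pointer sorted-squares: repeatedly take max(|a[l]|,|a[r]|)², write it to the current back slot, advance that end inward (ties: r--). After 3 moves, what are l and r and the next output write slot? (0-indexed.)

l=3, r=5, next write slot=2

l=0 r=5: |-20|>|9| out[5]=400, l++
l=1 r=5: |-19|>|9| out[4]=361, l++
l=2 r=5: |-17|>|9| out[3]=289, l++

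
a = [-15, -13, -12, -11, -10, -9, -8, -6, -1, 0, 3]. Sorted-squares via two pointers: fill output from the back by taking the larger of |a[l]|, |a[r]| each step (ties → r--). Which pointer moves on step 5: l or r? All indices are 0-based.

l=0 r=10: |-15|>|3| out[10]=225, l++
l=1 r=10: |-13|>|3| out[9]=169, l++
l=2 r=10: |-12|>|3| out[8]=144, l++
l=3 r=10: |-11|>|3| out[7]=121, l++
l=4 r=10: |-10|>|3| out[6]=100, l++

l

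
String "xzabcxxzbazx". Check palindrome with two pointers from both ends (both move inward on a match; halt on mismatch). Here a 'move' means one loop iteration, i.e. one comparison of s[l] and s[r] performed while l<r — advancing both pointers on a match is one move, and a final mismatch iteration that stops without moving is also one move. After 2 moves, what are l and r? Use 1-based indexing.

l=1 r=12: 'x'=='x', l++,r--
l=2 r=11: 'z'=='z', l++,r--

l=3, r=10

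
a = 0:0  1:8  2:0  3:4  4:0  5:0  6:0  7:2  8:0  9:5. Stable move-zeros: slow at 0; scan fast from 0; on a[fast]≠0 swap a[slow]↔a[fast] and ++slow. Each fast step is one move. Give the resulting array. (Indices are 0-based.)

[8, 4, 2, 5, 0, 0, 0, 0, 0, 0]

(s=0,f=0) a[fast]=0 → fast++
(s=0,f=1) a[fast]=8≠0 swap→a[0]=8 → slow++,fast++
(s=1,f=2) a[fast]=0 → fast++
(s=1,f=3) a[fast]=4≠0 swap→a[1]=4 → slow++,fast++
(s=2,f=4) a[fast]=0 → fast++
(s=2,f=5) a[fast]=0 → fast++
(s=2,f=6) a[fast]=0 → fast++
(s=2,f=7) a[fast]=2≠0 swap→a[2]=2 → slow++,fast++
(s=3,f=8) a[fast]=0 → fast++
(s=3,f=9) a[fast]=5≠0 swap→a[3]=5 → slow++,fast++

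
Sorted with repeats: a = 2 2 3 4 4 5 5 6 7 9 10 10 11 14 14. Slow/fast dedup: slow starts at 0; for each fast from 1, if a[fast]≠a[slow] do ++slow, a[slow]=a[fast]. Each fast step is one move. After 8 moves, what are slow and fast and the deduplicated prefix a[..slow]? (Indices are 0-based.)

slow=0 fast=1: a[fast]=2=a[slow] dup, fast++
slow=0 fast=2: a[fast]=3≠a[slow]=2 write a[1]=3, slow++,fast++
slow=1 fast=3: a[fast]=4≠a[slow]=3 write a[2]=4, slow++,fast++
slow=2 fast=4: a[fast]=4=a[slow] dup, fast++
slow=2 fast=5: a[fast]=5≠a[slow]=4 write a[3]=5, slow++,fast++
slow=3 fast=6: a[fast]=5=a[slow] dup, fast++
slow=3 fast=7: a[fast]=6≠a[slow]=5 write a[4]=6, slow++,fast++
slow=4 fast=8: a[fast]=7≠a[slow]=6 write a[5]=7, slow++,fast++

slow=5, fast=9, prefix=[2, 3, 4, 5, 6, 7]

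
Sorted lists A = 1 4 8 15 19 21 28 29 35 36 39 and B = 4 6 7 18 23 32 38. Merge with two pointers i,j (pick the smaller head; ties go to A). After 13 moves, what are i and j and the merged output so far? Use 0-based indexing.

i=8, j=5, merged so far=[1, 4, 4, 6, 7, 8, 15, 18, 19, 21, 23, 28, 29]

[i=0,j=0] A[i]=1<=B[j]=4 take 1 → i++
[i=1,j=0] A[i]=4<=B[j]=4 take 4 → i++
[i=2,j=0] A[i]=8>B[j]=4 take 4 → j++
[i=2,j=1] A[i]=8>B[j]=6 take 6 → j++
[i=2,j=2] A[i]=8>B[j]=7 take 7 → j++
[i=2,j=3] A[i]=8<=B[j]=18 take 8 → i++
[i=3,j=3] A[i]=15<=B[j]=18 take 15 → i++
[i=4,j=3] A[i]=19>B[j]=18 take 18 → j++
[i=4,j=4] A[i]=19<=B[j]=23 take 19 → i++
[i=5,j=4] A[i]=21<=B[j]=23 take 21 → i++
[i=6,j=4] A[i]=28>B[j]=23 take 23 → j++
[i=6,j=5] A[i]=28<=B[j]=32 take 28 → i++
[i=7,j=5] A[i]=29<=B[j]=32 take 29 → i++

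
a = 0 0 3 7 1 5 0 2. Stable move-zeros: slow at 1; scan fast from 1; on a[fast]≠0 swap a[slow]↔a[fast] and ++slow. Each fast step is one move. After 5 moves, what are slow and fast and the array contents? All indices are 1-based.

slow=1 fast=1: a[fast]=0, fast++
slow=1 fast=2: a[fast]=0, fast++
slow=1 fast=3: a[fast]=3≠0 swap→a[1]=3, slow++,fast++
slow=2 fast=4: a[fast]=7≠0 swap→a[2]=7, slow++,fast++
slow=3 fast=5: a[fast]=1≠0 swap→a[3]=1, slow++,fast++

slow=4, fast=6, a=[3, 7, 1, 0, 0, 5, 0, 2]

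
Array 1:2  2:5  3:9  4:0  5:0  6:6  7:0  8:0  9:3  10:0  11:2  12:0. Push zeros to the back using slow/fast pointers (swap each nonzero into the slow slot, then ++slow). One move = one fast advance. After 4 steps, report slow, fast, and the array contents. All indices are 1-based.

slow=4, fast=5, a=[2, 5, 9, 0, 0, 6, 0, 0, 3, 0, 2, 0]

slow=1 fast=1: a[fast]=2≠0 swap→a[1]=2, slow++,fast++
slow=2 fast=2: a[fast]=5≠0 swap→a[2]=5, slow++,fast++
slow=3 fast=3: a[fast]=9≠0 swap→a[3]=9, slow++,fast++
slow=4 fast=4: a[fast]=0, fast++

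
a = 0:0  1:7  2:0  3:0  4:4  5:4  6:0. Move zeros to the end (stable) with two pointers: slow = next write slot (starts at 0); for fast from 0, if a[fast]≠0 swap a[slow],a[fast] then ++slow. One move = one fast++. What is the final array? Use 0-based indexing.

[7, 4, 4, 0, 0, 0, 0]

slow=0 fast=0: a[fast]=0, fast++
slow=0 fast=1: a[fast]=7≠0 swap→a[0]=7, slow++,fast++
slow=1 fast=2: a[fast]=0, fast++
slow=1 fast=3: a[fast]=0, fast++
slow=1 fast=4: a[fast]=4≠0 swap→a[1]=4, slow++,fast++
slow=2 fast=5: a[fast]=4≠0 swap→a[2]=4, slow++,fast++
slow=3 fast=6: a[fast]=0, fast++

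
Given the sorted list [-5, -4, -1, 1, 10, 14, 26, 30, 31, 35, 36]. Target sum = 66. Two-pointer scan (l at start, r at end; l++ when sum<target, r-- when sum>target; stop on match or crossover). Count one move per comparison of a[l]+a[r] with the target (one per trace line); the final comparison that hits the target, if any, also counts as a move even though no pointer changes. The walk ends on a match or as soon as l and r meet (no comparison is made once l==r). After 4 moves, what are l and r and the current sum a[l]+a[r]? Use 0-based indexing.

l=4, r=10, sum=46

l=0 r=10: -5+36=31 <66, l++
l=1 r=10: -4+36=32 <66, l++
l=2 r=10: -1+36=35 <66, l++
l=3 r=10: 1+36=37 <66, l++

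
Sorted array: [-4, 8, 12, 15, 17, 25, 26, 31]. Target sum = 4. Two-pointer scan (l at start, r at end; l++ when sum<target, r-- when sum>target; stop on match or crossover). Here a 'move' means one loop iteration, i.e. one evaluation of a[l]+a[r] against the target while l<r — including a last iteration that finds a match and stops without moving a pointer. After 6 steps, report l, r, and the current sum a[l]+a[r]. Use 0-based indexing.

[0,7] -4+31=27 >4 → r--
[0,6] -4+26=22 >4 → r--
[0,5] -4+25=21 >4 → r--
[0,4] -4+17=13 >4 → r--
[0,3] -4+15=11 >4 → r--
[0,2] -4+12=8 >4 → r--

l=0, r=1, sum=4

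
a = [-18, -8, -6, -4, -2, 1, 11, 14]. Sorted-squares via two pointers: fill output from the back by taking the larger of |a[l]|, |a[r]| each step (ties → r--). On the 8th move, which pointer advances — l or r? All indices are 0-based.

l=0 r=7: |-18|>|14| out[7]=324, l++
l=1 r=7: |-8|<=|14| out[6]=196, r--
l=1 r=6: |-8|<=|11| out[5]=121, r--
l=1 r=5: |-8|>|1| out[4]=64, l++
l=2 r=5: |-6|>|1| out[3]=36, l++
l=3 r=5: |-4|>|1| out[2]=16, l++
l=4 r=5: |-2|>|1| out[1]=4, l++
l=5 r=5: |1|<=|1| out[0]=1, r--

r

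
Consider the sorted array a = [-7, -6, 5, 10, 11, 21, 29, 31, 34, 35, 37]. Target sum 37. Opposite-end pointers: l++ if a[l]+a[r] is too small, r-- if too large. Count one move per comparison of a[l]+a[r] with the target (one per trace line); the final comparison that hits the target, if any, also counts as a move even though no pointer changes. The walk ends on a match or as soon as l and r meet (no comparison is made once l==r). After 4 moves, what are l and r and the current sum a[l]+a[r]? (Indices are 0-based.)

[0,10] -7+37=30 <37 → l++
[1,10] -6+37=31 <37 → l++
[2,10] 5+37=42 >37 → r--
[2,9] 5+35=40 >37 → r--

l=2, r=8, sum=39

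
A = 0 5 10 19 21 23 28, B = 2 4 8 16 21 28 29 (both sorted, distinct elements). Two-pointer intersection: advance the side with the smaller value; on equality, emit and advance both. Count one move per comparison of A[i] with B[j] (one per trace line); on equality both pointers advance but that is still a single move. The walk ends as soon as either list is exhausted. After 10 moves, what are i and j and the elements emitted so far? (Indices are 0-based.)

i=6, j=5, emitted=[21]

i=0 j=0: 0<2, i++
i=1 j=0: 5>2, j++
i=1 j=1: 5>4, j++
i=1 j=2: 5<8, i++
i=2 j=2: 10>8, j++
i=2 j=3: 10<16, i++
i=3 j=3: 19>16, j++
i=3 j=4: 19<21, i++
i=4 j=4: 21==21 emit, i++,j++
i=5 j=5: 23<28, i++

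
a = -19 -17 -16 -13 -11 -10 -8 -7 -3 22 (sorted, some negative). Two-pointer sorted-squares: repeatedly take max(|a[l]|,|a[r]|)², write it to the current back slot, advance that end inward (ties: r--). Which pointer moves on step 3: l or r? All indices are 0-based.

[0,9] |-19|<=|22| out[9]=484 → r--
[0,8] |-19|>|-3| out[8]=361 → l++
[1,8] |-17|>|-3| out[7]=289 → l++

l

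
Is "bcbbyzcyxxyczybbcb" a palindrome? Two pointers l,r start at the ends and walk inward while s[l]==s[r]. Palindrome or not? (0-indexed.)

palindrome

[0,17] 'b'=='b' → l++,r--
[1,16] 'c'=='c' → l++,r--
[2,15] 'b'=='b' → l++,r--
[3,14] 'b'=='b' → l++,r--
[4,13] 'y'=='y' → l++,r--
[5,12] 'z'=='z' → l++,r--
[6,11] 'c'=='c' → l++,r--
[7,10] 'y'=='y' → l++,r--
[8,9] 'x'=='x' → l++,r--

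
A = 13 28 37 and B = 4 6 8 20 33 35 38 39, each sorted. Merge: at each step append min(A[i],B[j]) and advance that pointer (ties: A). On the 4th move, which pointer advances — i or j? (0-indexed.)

i

i=0 j=0: A[i]=13>B[j]=4 take 4, j++
i=0 j=1: A[i]=13>B[j]=6 take 6, j++
i=0 j=2: A[i]=13>B[j]=8 take 8, j++
i=0 j=3: A[i]=13<=B[j]=20 take 13, i++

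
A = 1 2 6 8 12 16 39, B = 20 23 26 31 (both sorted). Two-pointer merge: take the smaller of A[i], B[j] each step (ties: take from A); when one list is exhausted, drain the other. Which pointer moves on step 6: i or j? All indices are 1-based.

[i=1,j=1] A[i]=1<=B[j]=20 take 1 → i++
[i=2,j=1] A[i]=2<=B[j]=20 take 2 → i++
[i=3,j=1] A[i]=6<=B[j]=20 take 6 → i++
[i=4,j=1] A[i]=8<=B[j]=20 take 8 → i++
[i=5,j=1] A[i]=12<=B[j]=20 take 12 → i++
[i=6,j=1] A[i]=16<=B[j]=20 take 16 → i++

i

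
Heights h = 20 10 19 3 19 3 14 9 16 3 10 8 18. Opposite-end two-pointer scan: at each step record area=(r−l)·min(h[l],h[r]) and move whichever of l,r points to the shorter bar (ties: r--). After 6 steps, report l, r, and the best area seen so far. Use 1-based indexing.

l=1, r=7, best area=216

[1,13] min(20,18)*12=216 best=216 * → r--
[1,12] min(20,8)*11=88 best=216 → r--
[1,11] min(20,10)*10=100 best=216 → r--
[1,10] min(20,3)*9=27 best=216 → r--
[1,9] min(20,16)*8=128 best=216 → r--
[1,8] min(20,9)*7=63 best=216 → r--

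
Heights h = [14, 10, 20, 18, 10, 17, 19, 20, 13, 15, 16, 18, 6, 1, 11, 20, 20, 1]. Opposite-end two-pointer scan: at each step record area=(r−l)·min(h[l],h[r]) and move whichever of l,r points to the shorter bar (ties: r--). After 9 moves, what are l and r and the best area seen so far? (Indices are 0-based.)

l=2, r=10, best area=280

l=0 r=17: min(14,1)*17=17 best=17 *, r--
l=0 r=16: min(14,20)*16=224 best=224 *, l++
l=1 r=16: min(10,20)*15=150 best=224, l++
l=2 r=16: min(20,20)*14=280 best=280 *, r--
l=2 r=15: min(20,20)*13=260 best=280, r--
l=2 r=14: min(20,11)*12=132 best=280, r--
l=2 r=13: min(20,1)*11=11 best=280, r--
l=2 r=12: min(20,6)*10=60 best=280, r--
l=2 r=11: min(20,18)*9=162 best=280, r--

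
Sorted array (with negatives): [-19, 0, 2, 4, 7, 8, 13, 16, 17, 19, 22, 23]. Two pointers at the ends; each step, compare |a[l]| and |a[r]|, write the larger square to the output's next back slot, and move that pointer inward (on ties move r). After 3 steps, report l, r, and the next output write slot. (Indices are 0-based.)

l=0, r=8, next write slot=8

[0,11] |-19|<=|23| out[11]=529 → r--
[0,10] |-19|<=|22| out[10]=484 → r--
[0,9] |-19|<=|19| out[9]=361 → r--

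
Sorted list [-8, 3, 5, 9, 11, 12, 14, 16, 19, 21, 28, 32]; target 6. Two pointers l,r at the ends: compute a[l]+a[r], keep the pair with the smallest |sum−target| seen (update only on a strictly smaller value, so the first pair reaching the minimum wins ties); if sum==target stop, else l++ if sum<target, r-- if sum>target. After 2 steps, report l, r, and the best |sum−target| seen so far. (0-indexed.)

[0,11] -8+32=24 d=18 * → r--
[0,10] -8+28=20 d=14 * → r--

l=0, r=9, best |Δ|=14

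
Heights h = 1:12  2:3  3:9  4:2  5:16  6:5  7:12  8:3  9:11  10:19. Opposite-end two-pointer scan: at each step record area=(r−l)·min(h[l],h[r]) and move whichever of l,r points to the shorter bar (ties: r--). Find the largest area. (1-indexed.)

[1,10] min(12,19)*9=108 best=108 * → l++
[2,10] min(3,19)*8=24 best=108 → l++
[3,10] min(9,19)*7=63 best=108 → l++
[4,10] min(2,19)*6=12 best=108 → l++
[5,10] min(16,19)*5=80 best=108 → l++
[6,10] min(5,19)*4=20 best=108 → l++
[7,10] min(12,19)*3=36 best=108 → l++
[8,10] min(3,19)*2=6 best=108 → l++
[9,10] min(11,19)*1=11 best=108 → l++

max area = 108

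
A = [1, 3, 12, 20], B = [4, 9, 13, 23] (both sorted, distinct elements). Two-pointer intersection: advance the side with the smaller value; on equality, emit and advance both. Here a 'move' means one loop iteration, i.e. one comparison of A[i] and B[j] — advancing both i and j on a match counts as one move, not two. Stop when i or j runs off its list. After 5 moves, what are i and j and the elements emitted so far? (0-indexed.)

i=0 j=0: 1<4, i++
i=1 j=0: 3<4, i++
i=2 j=0: 12>4, j++
i=2 j=1: 12>9, j++
i=2 j=2: 12<13, i++

i=3, j=2, emitted=[]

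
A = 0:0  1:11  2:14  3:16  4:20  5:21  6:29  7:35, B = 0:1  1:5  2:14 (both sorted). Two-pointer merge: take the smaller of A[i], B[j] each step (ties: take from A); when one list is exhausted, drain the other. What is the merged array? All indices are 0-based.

[0, 1, 5, 11, 14, 14, 16, 20, 21, 29, 35]

i=0 j=0: A[i]=0<=B[j]=1 take 0, i++
i=1 j=0: A[i]=11>B[j]=1 take 1, j++
i=1 j=1: A[i]=11>B[j]=5 take 5, j++
i=1 j=2: A[i]=11<=B[j]=14 take 11, i++
i=2 j=2: A[i]=14<=B[j]=14 take 14, i++
i=3 j=2: A[i]=16>B[j]=14 take 14, j++
i=3 j=3: B done, take A[i]=16, i++
i=4 j=3: B done, take A[i]=20, i++
i=5 j=3: B done, take A[i]=21, i++
i=6 j=3: B done, take A[i]=29, i++
i=7 j=3: B done, take A[i]=35, i++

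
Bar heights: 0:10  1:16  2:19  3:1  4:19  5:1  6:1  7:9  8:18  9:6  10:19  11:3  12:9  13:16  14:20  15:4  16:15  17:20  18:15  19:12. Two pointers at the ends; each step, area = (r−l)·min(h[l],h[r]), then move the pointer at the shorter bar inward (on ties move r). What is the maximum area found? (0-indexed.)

[0,19] min(10,12)*19=190 best=190 * → l++
[1,19] min(16,12)*18=216 best=216 * → r--
[1,18] min(16,15)*17=255 best=255 * → r--
[1,17] min(16,20)*16=256 best=256 * → l++
[2,17] min(19,20)*15=285 best=285 * → l++
[3,17] min(1,20)*14=14 best=285 → l++
[4,17] min(19,20)*13=247 best=285 → l++
[5,17] min(1,20)*12=12 best=285 → l++
[6,17] min(1,20)*11=11 best=285 → l++
[7,17] min(9,20)*10=90 best=285 → l++
[8,17] min(18,20)*9=162 best=285 → l++
[9,17] min(6,20)*8=48 best=285 → l++
[10,17] min(19,20)*7=133 best=285 → l++
[11,17] min(3,20)*6=18 best=285 → l++
[12,17] min(9,20)*5=45 best=285 → l++
[13,17] min(16,20)*4=64 best=285 → l++
[14,17] min(20,20)*3=60 best=285 → r--
[14,16] min(20,15)*2=30 best=285 → r--
[14,15] min(20,4)*1=4 best=285 → r--

max area = 285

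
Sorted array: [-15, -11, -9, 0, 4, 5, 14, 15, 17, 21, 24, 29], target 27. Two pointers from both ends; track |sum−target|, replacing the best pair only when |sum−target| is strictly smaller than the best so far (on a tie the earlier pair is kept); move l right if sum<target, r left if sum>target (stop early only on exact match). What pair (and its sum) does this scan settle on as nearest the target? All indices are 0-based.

pair (4, 24) with sum 28 (|Δ|=1)

l=0 r=11: -15+29=14 d=13 *, l++
l=1 r=11: -11+29=18 d=9 *, l++
l=2 r=11: -9+29=20 d=7 *, l++
l=3 r=11: 0+29=29 d=2 *, r--
l=3 r=10: 0+24=24 d=3, l++
l=4 r=10: 4+24=28 d=1 *, r--
l=4 r=9: 4+21=25 d=2, l++
l=5 r=9: 5+21=26 d=1, l++
l=6 r=9: 14+21=35 d=8, r--
l=6 r=8: 14+17=31 d=4, r--
l=6 r=7: 14+15=29 d=2, r--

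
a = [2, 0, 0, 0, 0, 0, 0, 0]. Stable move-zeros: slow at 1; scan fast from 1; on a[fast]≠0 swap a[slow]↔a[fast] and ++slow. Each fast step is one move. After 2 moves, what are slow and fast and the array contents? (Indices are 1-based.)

slow=2, fast=3, a=[2, 0, 0, 0, 0, 0, 0, 0]

(s=1,f=1) a[fast]=2≠0 swap→a[1]=2 → slow++,fast++
(s=2,f=2) a[fast]=0 → fast++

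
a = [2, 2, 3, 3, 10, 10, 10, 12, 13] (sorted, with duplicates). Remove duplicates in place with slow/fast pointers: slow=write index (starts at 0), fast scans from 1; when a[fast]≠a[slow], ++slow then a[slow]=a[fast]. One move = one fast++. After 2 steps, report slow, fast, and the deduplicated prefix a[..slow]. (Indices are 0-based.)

slow=0 fast=1: a[fast]=2=a[slow] dup, fast++
slow=0 fast=2: a[fast]=3≠a[slow]=2 write a[1]=3, slow++,fast++

slow=1, fast=3, prefix=[2, 3]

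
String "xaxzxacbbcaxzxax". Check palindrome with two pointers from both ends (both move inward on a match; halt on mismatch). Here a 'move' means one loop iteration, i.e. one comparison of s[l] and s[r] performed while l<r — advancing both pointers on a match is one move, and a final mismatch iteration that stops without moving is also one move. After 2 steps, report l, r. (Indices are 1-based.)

l=1 r=16: 'x'=='x', l++,r--
l=2 r=15: 'a'=='a', l++,r--

l=3, r=14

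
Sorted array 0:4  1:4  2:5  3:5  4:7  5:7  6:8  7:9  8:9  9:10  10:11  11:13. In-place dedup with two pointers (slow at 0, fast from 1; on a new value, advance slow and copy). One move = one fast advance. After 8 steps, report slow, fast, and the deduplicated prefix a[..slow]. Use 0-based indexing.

slow=4, fast=9, prefix=[4, 5, 7, 8, 9]

(s=0,f=1) a[fast]=4=a[slow] dup → fast++
(s=0,f=2) a[fast]=5≠a[slow]=4 write a[1]=5 → slow++,fast++
(s=1,f=3) a[fast]=5=a[slow] dup → fast++
(s=1,f=4) a[fast]=7≠a[slow]=5 write a[2]=7 → slow++,fast++
(s=2,f=5) a[fast]=7=a[slow] dup → fast++
(s=2,f=6) a[fast]=8≠a[slow]=7 write a[3]=8 → slow++,fast++
(s=3,f=7) a[fast]=9≠a[slow]=8 write a[4]=9 → slow++,fast++
(s=4,f=8) a[fast]=9=a[slow] dup → fast++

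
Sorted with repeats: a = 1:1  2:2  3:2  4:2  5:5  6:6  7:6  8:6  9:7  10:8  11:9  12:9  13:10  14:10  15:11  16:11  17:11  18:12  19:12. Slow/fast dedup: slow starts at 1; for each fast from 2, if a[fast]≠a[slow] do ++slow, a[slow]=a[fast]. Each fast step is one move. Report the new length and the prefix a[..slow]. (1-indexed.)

(s=1,f=2) a[fast]=2≠a[slow]=1 write a[2]=2 → slow++,fast++
(s=2,f=3) a[fast]=2=a[slow] dup → fast++
(s=2,f=4) a[fast]=2=a[slow] dup → fast++
(s=2,f=5) a[fast]=5≠a[slow]=2 write a[3]=5 → slow++,fast++
(s=3,f=6) a[fast]=6≠a[slow]=5 write a[4]=6 → slow++,fast++
(s=4,f=7) a[fast]=6=a[slow] dup → fast++
(s=4,f=8) a[fast]=6=a[slow] dup → fast++
(s=4,f=9) a[fast]=7≠a[slow]=6 write a[5]=7 → slow++,fast++
(s=5,f=10) a[fast]=8≠a[slow]=7 write a[6]=8 → slow++,fast++
(s=6,f=11) a[fast]=9≠a[slow]=8 write a[7]=9 → slow++,fast++
(s=7,f=12) a[fast]=9=a[slow] dup → fast++
(s=7,f=13) a[fast]=10≠a[slow]=9 write a[8]=10 → slow++,fast++
(s=8,f=14) a[fast]=10=a[slow] dup → fast++
(s=8,f=15) a[fast]=11≠a[slow]=10 write a[9]=11 → slow++,fast++
(s=9,f=16) a[fast]=11=a[slow] dup → fast++
(s=9,f=17) a[fast]=11=a[slow] dup → fast++
(s=9,f=18) a[fast]=12≠a[slow]=11 write a[10]=12 → slow++,fast++
(s=10,f=19) a[fast]=12=a[slow] dup → fast++

length 10; prefix = [1, 2, 5, 6, 7, 8, 9, 10, 11, 12]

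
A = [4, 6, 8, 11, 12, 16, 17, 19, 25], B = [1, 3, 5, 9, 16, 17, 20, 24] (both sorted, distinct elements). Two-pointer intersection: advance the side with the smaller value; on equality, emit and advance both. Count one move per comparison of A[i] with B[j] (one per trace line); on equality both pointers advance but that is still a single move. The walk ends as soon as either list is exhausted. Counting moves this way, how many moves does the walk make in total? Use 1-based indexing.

14 moves

i=1 j=1: 4>1, j++
i=1 j=2: 4>3, j++
i=1 j=3: 4<5, i++
i=2 j=3: 6>5, j++
i=2 j=4: 6<9, i++
i=3 j=4: 8<9, i++
i=4 j=4: 11>9, j++
i=4 j=5: 11<16, i++
i=5 j=5: 12<16, i++
i=6 j=5: 16==16 emit, i++,j++
i=7 j=6: 17==17 emit, i++,j++
i=8 j=7: 19<20, i++
i=9 j=7: 25>20, j++
i=9 j=8: 25>24, j++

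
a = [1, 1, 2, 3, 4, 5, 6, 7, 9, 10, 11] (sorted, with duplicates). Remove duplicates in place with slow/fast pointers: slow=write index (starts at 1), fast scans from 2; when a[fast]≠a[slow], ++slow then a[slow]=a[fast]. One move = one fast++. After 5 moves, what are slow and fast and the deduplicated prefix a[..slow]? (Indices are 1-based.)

slow=1 fast=2: a[fast]=1=a[slow] dup, fast++
slow=1 fast=3: a[fast]=2≠a[slow]=1 write a[2]=2, slow++,fast++
slow=2 fast=4: a[fast]=3≠a[slow]=2 write a[3]=3, slow++,fast++
slow=3 fast=5: a[fast]=4≠a[slow]=3 write a[4]=4, slow++,fast++
slow=4 fast=6: a[fast]=5≠a[slow]=4 write a[5]=5, slow++,fast++

slow=5, fast=7, prefix=[1, 2, 3, 4, 5]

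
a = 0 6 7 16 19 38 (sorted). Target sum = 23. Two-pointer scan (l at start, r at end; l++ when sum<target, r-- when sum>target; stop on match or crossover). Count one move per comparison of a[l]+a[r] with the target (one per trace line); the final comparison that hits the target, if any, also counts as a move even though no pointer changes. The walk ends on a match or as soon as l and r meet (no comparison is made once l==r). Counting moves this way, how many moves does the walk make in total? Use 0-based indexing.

5 moves

[0,5] 0+38=38 >23 → r--
[0,4] 0+19=19 <23 → l++
[1,4] 6+19=25 >23 → r--
[1,3] 6+16=22 <23 → l++
[2,3] 7+16=23 → found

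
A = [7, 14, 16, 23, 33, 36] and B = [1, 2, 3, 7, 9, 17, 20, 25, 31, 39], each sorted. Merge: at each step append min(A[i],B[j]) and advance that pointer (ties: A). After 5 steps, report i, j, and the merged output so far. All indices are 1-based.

i=2, j=5, merged so far=[1, 2, 3, 7, 7]

[i=1,j=1] A[i]=7>B[j]=1 take 1 → j++
[i=1,j=2] A[i]=7>B[j]=2 take 2 → j++
[i=1,j=3] A[i]=7>B[j]=3 take 3 → j++
[i=1,j=4] A[i]=7<=B[j]=7 take 7 → i++
[i=2,j=4] A[i]=14>B[j]=7 take 7 → j++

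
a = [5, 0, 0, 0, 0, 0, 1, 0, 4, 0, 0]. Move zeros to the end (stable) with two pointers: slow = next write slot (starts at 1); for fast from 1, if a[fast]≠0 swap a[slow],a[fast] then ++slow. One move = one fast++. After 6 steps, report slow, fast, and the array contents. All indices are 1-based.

slow=1 fast=1: a[fast]=5≠0 swap→a[1]=5, slow++,fast++
slow=2 fast=2: a[fast]=0, fast++
slow=2 fast=3: a[fast]=0, fast++
slow=2 fast=4: a[fast]=0, fast++
slow=2 fast=5: a[fast]=0, fast++
slow=2 fast=6: a[fast]=0, fast++

slow=2, fast=7, a=[5, 0, 0, 0, 0, 0, 1, 0, 4, 0, 0]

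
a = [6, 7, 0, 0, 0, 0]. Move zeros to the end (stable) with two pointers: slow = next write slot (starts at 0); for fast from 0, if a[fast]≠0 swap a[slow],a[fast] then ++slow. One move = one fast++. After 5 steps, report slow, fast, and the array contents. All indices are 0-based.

slow=2, fast=5, a=[6, 7, 0, 0, 0, 0]

(s=0,f=0) a[fast]=6≠0 swap→a[0]=6 → slow++,fast++
(s=1,f=1) a[fast]=7≠0 swap→a[1]=7 → slow++,fast++
(s=2,f=2) a[fast]=0 → fast++
(s=2,f=3) a[fast]=0 → fast++
(s=2,f=4) a[fast]=0 → fast++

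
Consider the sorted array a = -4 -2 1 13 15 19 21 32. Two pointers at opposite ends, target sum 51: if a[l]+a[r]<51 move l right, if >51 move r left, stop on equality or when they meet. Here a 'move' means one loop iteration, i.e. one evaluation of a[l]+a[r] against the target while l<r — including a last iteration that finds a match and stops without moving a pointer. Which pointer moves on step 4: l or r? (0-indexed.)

l

[0,7] -4+32=28 <51 → l++
[1,7] -2+32=30 <51 → l++
[2,7] 1+32=33 <51 → l++
[3,7] 13+32=45 <51 → l++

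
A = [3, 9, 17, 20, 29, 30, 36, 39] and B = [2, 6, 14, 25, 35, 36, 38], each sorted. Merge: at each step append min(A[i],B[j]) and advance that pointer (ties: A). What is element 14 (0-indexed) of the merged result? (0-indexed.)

i=0 j=0: A[i]=3>B[j]=2 take 2, j++
i=0 j=1: A[i]=3<=B[j]=6 take 3, i++
i=1 j=1: A[i]=9>B[j]=6 take 6, j++
i=1 j=2: A[i]=9<=B[j]=14 take 9, i++
i=2 j=2: A[i]=17>B[j]=14 take 14, j++
i=2 j=3: A[i]=17<=B[j]=25 take 17, i++
i=3 j=3: A[i]=20<=B[j]=25 take 20, i++
i=4 j=3: A[i]=29>B[j]=25 take 25, j++
i=4 j=4: A[i]=29<=B[j]=35 take 29, i++
i=5 j=4: A[i]=30<=B[j]=35 take 30, i++
i=6 j=4: A[i]=36>B[j]=35 take 35, j++
i=6 j=5: A[i]=36<=B[j]=36 take 36, i++
i=7 j=5: A[i]=39>B[j]=36 take 36, j++
i=7 j=6: A[i]=39>B[j]=38 take 38, j++
i=7 j=7: B done, take A[i]=39, i++

merged[14] = 39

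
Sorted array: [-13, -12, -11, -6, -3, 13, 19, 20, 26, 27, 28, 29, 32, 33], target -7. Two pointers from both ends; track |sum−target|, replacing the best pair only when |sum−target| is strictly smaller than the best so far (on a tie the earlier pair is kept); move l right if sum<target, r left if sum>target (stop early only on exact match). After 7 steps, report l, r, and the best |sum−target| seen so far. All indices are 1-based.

[1,14] -13+33=20 d=27 * → r--
[1,13] -13+32=19 d=26 * → r--
[1,12] -13+29=16 d=23 * → r--
[1,11] -13+28=15 d=22 * → r--
[1,10] -13+27=14 d=21 * → r--
[1,9] -13+26=13 d=20 * → r--
[1,8] -13+20=7 d=14 * → r--

l=1, r=7, best |Δ|=14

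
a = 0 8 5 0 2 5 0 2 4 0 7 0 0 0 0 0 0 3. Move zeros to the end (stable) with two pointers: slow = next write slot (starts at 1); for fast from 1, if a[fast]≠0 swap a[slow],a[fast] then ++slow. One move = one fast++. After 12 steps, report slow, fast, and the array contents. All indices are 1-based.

slow=8, fast=13, a=[8, 5, 2, 5, 2, 4, 7, 0, 0, 0, 0, 0, 0, 0, 0, 0, 0, 3]

slow=1 fast=1: a[fast]=0, fast++
slow=1 fast=2: a[fast]=8≠0 swap→a[1]=8, slow++,fast++
slow=2 fast=3: a[fast]=5≠0 swap→a[2]=5, slow++,fast++
slow=3 fast=4: a[fast]=0, fast++
slow=3 fast=5: a[fast]=2≠0 swap→a[3]=2, slow++,fast++
slow=4 fast=6: a[fast]=5≠0 swap→a[4]=5, slow++,fast++
slow=5 fast=7: a[fast]=0, fast++
slow=5 fast=8: a[fast]=2≠0 swap→a[5]=2, slow++,fast++
slow=6 fast=9: a[fast]=4≠0 swap→a[6]=4, slow++,fast++
slow=7 fast=10: a[fast]=0, fast++
slow=7 fast=11: a[fast]=7≠0 swap→a[7]=7, slow++,fast++
slow=8 fast=12: a[fast]=0, fast++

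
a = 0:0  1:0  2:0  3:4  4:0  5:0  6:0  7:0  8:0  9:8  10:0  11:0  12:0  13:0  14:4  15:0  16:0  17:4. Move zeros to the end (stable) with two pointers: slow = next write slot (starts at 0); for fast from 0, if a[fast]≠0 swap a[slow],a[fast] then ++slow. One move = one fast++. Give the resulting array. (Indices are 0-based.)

[4, 8, 4, 4, 0, 0, 0, 0, 0, 0, 0, 0, 0, 0, 0, 0, 0, 0]

slow=0 fast=0: a[fast]=0, fast++
slow=0 fast=1: a[fast]=0, fast++
slow=0 fast=2: a[fast]=0, fast++
slow=0 fast=3: a[fast]=4≠0 swap→a[0]=4, slow++,fast++
slow=1 fast=4: a[fast]=0, fast++
slow=1 fast=5: a[fast]=0, fast++
slow=1 fast=6: a[fast]=0, fast++
slow=1 fast=7: a[fast]=0, fast++
slow=1 fast=8: a[fast]=0, fast++
slow=1 fast=9: a[fast]=8≠0 swap→a[1]=8, slow++,fast++
slow=2 fast=10: a[fast]=0, fast++
slow=2 fast=11: a[fast]=0, fast++
slow=2 fast=12: a[fast]=0, fast++
slow=2 fast=13: a[fast]=0, fast++
slow=2 fast=14: a[fast]=4≠0 swap→a[2]=4, slow++,fast++
slow=3 fast=15: a[fast]=0, fast++
slow=3 fast=16: a[fast]=0, fast++
slow=3 fast=17: a[fast]=4≠0 swap→a[3]=4, slow++,fast++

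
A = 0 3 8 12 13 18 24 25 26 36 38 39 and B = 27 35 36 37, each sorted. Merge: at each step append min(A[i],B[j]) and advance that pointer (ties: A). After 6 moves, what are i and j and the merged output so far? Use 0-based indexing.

i=6, j=0, merged so far=[0, 3, 8, 12, 13, 18]

i=0 j=0: A[i]=0<=B[j]=27 take 0, i++
i=1 j=0: A[i]=3<=B[j]=27 take 3, i++
i=2 j=0: A[i]=8<=B[j]=27 take 8, i++
i=3 j=0: A[i]=12<=B[j]=27 take 12, i++
i=4 j=0: A[i]=13<=B[j]=27 take 13, i++
i=5 j=0: A[i]=18<=B[j]=27 take 18, i++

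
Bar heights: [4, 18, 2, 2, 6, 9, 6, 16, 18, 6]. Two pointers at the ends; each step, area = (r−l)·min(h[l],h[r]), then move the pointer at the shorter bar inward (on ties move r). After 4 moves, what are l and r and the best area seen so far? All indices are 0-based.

l=1, r=6, best area=126

l=0 r=9: min(4,6)*9=36 best=36 *, l++
l=1 r=9: min(18,6)*8=48 best=48 *, r--
l=1 r=8: min(18,18)*7=126 best=126 *, r--
l=1 r=7: min(18,16)*6=96 best=126, r--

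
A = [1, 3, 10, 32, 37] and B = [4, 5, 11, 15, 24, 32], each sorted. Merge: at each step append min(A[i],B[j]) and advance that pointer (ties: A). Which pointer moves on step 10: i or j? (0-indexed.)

j

i=0 j=0: A[i]=1<=B[j]=4 take 1, i++
i=1 j=0: A[i]=3<=B[j]=4 take 3, i++
i=2 j=0: A[i]=10>B[j]=4 take 4, j++
i=2 j=1: A[i]=10>B[j]=5 take 5, j++
i=2 j=2: A[i]=10<=B[j]=11 take 10, i++
i=3 j=2: A[i]=32>B[j]=11 take 11, j++
i=3 j=3: A[i]=32>B[j]=15 take 15, j++
i=3 j=4: A[i]=32>B[j]=24 take 24, j++
i=3 j=5: A[i]=32<=B[j]=32 take 32, i++
i=4 j=5: A[i]=37>B[j]=32 take 32, j++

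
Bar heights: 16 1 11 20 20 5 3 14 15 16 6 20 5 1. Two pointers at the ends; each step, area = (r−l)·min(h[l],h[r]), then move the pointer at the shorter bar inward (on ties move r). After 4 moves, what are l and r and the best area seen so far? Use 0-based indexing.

[0,13] min(16,1)*13=13 best=13 * → r--
[0,12] min(16,5)*12=60 best=60 * → r--
[0,11] min(16,20)*11=176 best=176 * → l++
[1,11] min(1,20)*10=10 best=176 → l++

l=2, r=11, best area=176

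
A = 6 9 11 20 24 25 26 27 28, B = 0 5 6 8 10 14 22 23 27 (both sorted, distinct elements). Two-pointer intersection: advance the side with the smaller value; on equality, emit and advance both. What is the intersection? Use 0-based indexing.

intersection = [6, 27]

[i=0,j=0] 6>0 → j++
[i=0,j=1] 6>5 → j++
[i=0,j=2] 6==6 emit → i++,j++
[i=1,j=3] 9>8 → j++
[i=1,j=4] 9<10 → i++
[i=2,j=4] 11>10 → j++
[i=2,j=5] 11<14 → i++
[i=3,j=5] 20>14 → j++
[i=3,j=6] 20<22 → i++
[i=4,j=6] 24>22 → j++
[i=4,j=7] 24>23 → j++
[i=4,j=8] 24<27 → i++
[i=5,j=8] 25<27 → i++
[i=6,j=8] 26<27 → i++
[i=7,j=8] 27==27 emit → i++,j++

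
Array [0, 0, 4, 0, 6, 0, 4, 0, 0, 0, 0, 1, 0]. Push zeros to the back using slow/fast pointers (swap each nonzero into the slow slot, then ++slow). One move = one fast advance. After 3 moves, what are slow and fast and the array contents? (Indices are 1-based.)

slow=1 fast=1: a[fast]=0, fast++
slow=1 fast=2: a[fast]=0, fast++
slow=1 fast=3: a[fast]=4≠0 swap→a[1]=4, slow++,fast++

slow=2, fast=4, a=[4, 0, 0, 0, 6, 0, 4, 0, 0, 0, 0, 1, 0]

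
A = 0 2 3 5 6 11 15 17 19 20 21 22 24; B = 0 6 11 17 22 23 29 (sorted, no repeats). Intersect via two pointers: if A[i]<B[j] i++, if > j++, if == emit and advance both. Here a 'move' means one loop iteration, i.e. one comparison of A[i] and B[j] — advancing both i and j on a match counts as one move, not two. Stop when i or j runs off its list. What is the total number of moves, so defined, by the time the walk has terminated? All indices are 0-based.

[i=0,j=0] 0==0 emit → i++,j++
[i=1,j=1] 2<6 → i++
[i=2,j=1] 3<6 → i++
[i=3,j=1] 5<6 → i++
[i=4,j=1] 6==6 emit → i++,j++
[i=5,j=2] 11==11 emit → i++,j++
[i=6,j=3] 15<17 → i++
[i=7,j=3] 17==17 emit → i++,j++
[i=8,j=4] 19<22 → i++
[i=9,j=4] 20<22 → i++
[i=10,j=4] 21<22 → i++
[i=11,j=4] 22==22 emit → i++,j++
[i=12,j=5] 24>23 → j++
[i=12,j=6] 24<29 → i++

14 moves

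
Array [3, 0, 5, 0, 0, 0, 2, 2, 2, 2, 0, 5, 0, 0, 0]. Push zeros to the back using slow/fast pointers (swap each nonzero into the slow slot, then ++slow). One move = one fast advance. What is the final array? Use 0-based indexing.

[3, 5, 2, 2, 2, 2, 5, 0, 0, 0, 0, 0, 0, 0, 0]

slow=0 fast=0: a[fast]=3≠0 swap→a[0]=3, slow++,fast++
slow=1 fast=1: a[fast]=0, fast++
slow=1 fast=2: a[fast]=5≠0 swap→a[1]=5, slow++,fast++
slow=2 fast=3: a[fast]=0, fast++
slow=2 fast=4: a[fast]=0, fast++
slow=2 fast=5: a[fast]=0, fast++
slow=2 fast=6: a[fast]=2≠0 swap→a[2]=2, slow++,fast++
slow=3 fast=7: a[fast]=2≠0 swap→a[3]=2, slow++,fast++
slow=4 fast=8: a[fast]=2≠0 swap→a[4]=2, slow++,fast++
slow=5 fast=9: a[fast]=2≠0 swap→a[5]=2, slow++,fast++
slow=6 fast=10: a[fast]=0, fast++
slow=6 fast=11: a[fast]=5≠0 swap→a[6]=5, slow++,fast++
slow=7 fast=12: a[fast]=0, fast++
slow=7 fast=13: a[fast]=0, fast++
slow=7 fast=14: a[fast]=0, fast++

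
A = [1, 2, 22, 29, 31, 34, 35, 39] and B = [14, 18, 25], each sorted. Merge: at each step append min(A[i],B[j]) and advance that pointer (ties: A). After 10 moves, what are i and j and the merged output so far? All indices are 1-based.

i=8, j=4, merged so far=[1, 2, 14, 18, 22, 25, 29, 31, 34, 35]

[i=1,j=1] A[i]=1<=B[j]=14 take 1 → i++
[i=2,j=1] A[i]=2<=B[j]=14 take 2 → i++
[i=3,j=1] A[i]=22>B[j]=14 take 14 → j++
[i=3,j=2] A[i]=22>B[j]=18 take 18 → j++
[i=3,j=3] A[i]=22<=B[j]=25 take 22 → i++
[i=4,j=3] A[i]=29>B[j]=25 take 25 → j++
[i=4,j=4] B done, take A[i]=29 → i++
[i=5,j=4] B done, take A[i]=31 → i++
[i=6,j=4] B done, take A[i]=34 → i++
[i=7,j=4] B done, take A[i]=35 → i++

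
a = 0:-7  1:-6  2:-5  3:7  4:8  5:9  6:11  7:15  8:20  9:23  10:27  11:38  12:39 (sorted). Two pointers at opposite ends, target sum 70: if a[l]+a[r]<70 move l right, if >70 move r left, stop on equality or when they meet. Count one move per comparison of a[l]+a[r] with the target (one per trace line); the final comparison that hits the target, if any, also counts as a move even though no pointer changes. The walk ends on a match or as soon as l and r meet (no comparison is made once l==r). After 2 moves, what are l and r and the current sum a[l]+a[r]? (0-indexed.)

l=2, r=12, sum=34

[0,12] -7+39=32 <70 → l++
[1,12] -6+39=33 <70 → l++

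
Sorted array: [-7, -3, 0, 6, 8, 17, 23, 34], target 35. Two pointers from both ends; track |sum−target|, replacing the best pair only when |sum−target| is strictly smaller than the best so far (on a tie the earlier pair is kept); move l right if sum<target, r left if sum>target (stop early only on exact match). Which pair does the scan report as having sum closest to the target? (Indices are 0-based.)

pair (0, 34) with sum 34 (|Δ|=1)

l=0 r=7: -7+34=27 d=8 *, l++
l=1 r=7: -3+34=31 d=4 *, l++
l=2 r=7: 0+34=34 d=1 *, l++
l=3 r=7: 6+34=40 d=5, r--
l=3 r=6: 6+23=29 d=6, l++
l=4 r=6: 8+23=31 d=4, l++
l=5 r=6: 17+23=40 d=5, r--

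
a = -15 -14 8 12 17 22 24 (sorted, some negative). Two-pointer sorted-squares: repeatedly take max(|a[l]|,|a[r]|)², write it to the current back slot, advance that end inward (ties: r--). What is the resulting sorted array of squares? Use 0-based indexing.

[64, 144, 196, 225, 289, 484, 576]

[0,6] |-15|<=|24| out[6]=576 → r--
[0,5] |-15|<=|22| out[5]=484 → r--
[0,4] |-15|<=|17| out[4]=289 → r--
[0,3] |-15|>|12| out[3]=225 → l++
[1,3] |-14|>|12| out[2]=196 → l++
[2,3] |8|<=|12| out[1]=144 → r--
[2,2] |8|<=|8| out[0]=64 → r--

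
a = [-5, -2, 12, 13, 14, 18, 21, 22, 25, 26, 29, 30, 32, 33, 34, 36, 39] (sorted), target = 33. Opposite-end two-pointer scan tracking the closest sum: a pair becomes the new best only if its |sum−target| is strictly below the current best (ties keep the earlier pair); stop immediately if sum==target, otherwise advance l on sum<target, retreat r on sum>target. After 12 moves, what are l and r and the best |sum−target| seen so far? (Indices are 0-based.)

l=2, r=6, best |Δ|=1

l=0 r=16: -5+39=34 d=1 *, r--
l=0 r=15: -5+36=31 d=2, l++
l=1 r=15: -2+36=34 d=1, r--
l=1 r=14: -2+34=32 d=1, l++
l=2 r=14: 12+34=46 d=13, r--
l=2 r=13: 12+33=45 d=12, r--
l=2 r=12: 12+32=44 d=11, r--
l=2 r=11: 12+30=42 d=9, r--
l=2 r=10: 12+29=41 d=8, r--
l=2 r=9: 12+26=38 d=5, r--
l=2 r=8: 12+25=37 d=4, r--
l=2 r=7: 12+22=34 d=1, r--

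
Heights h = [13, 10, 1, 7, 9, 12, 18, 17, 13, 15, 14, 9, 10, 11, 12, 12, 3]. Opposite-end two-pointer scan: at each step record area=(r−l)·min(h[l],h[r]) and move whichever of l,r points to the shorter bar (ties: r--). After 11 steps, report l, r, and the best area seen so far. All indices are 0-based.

l=5, r=10, best area=180

l=0 r=16: min(13,3)*16=48 best=48 *, r--
l=0 r=15: min(13,12)*15=180 best=180 *, r--
l=0 r=14: min(13,12)*14=168 best=180, r--
l=0 r=13: min(13,11)*13=143 best=180, r--
l=0 r=12: min(13,10)*12=120 best=180, r--
l=0 r=11: min(13,9)*11=99 best=180, r--
l=0 r=10: min(13,14)*10=130 best=180, l++
l=1 r=10: min(10,14)*9=90 best=180, l++
l=2 r=10: min(1,14)*8=8 best=180, l++
l=3 r=10: min(7,14)*7=49 best=180, l++
l=4 r=10: min(9,14)*6=54 best=180, l++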